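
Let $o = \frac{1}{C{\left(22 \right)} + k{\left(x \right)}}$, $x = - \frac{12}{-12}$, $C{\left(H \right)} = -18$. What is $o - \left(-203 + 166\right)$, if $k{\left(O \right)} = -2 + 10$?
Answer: $\frac{369}{10} \approx 36.9$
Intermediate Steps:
$x = 1$ ($x = \left(-12\right) \left(- \frac{1}{12}\right) = 1$)
$k{\left(O \right)} = 8$
$o = - \frac{1}{10}$ ($o = \frac{1}{-18 + 8} = \frac{1}{-10} = - \frac{1}{10} \approx -0.1$)
$o - \left(-203 + 166\right) = - \frac{1}{10} - \left(-203 + 166\right) = - \frac{1}{10} - -37 = - \frac{1}{10} + 37 = \frac{369}{10}$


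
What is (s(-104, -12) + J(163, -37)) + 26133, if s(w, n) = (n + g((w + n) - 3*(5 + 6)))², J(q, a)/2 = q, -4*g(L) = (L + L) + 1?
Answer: 485345/16 ≈ 30334.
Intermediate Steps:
g(L) = -¼ - L/2 (g(L) = -((L + L) + 1)/4 = -(2*L + 1)/4 = -(1 + 2*L)/4 = -¼ - L/2)
J(q, a) = 2*q
s(w, n) = (65/4 + n/2 - w/2)² (s(w, n) = (n + (-¼ - ((w + n) - 3*(5 + 6))/2))² = (n + (-¼ - ((n + w) - 3*11)/2))² = (n + (-¼ - ((n + w) - 33)/2))² = (n + (-¼ - (-33 + n + w)/2))² = (n + (-¼ + (33/2 - n/2 - w/2)))² = (n + (65/4 - n/2 - w/2))² = (65/4 + n/2 - w/2)²)
(s(-104, -12) + J(163, -37)) + 26133 = ((-65 - 2*(-12) + 2*(-104))²/16 + 2*163) + 26133 = ((-65 + 24 - 208)²/16 + 326) + 26133 = ((1/16)*(-249)² + 326) + 26133 = ((1/16)*62001 + 326) + 26133 = (62001/16 + 326) + 26133 = 67217/16 + 26133 = 485345/16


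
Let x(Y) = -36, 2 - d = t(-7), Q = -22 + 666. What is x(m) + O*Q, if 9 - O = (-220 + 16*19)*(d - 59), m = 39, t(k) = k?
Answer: 2710560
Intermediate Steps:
Q = 644
d = 9 (d = 2 - 1*(-7) = 2 + 7 = 9)
O = 4209 (O = 9 - (-220 + 16*19)*(9 - 59) = 9 - (-220 + 304)*(-50) = 9 - 84*(-50) = 9 - 1*(-4200) = 9 + 4200 = 4209)
x(m) + O*Q = -36 + 4209*644 = -36 + 2710596 = 2710560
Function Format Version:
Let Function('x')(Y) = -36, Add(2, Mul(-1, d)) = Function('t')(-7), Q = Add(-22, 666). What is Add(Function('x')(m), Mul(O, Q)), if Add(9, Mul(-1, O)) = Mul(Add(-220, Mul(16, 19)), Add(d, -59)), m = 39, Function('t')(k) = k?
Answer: 2710560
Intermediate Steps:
Q = 644
d = 9 (d = Add(2, Mul(-1, -7)) = Add(2, 7) = 9)
O = 4209 (O = Add(9, Mul(-1, Mul(Add(-220, Mul(16, 19)), Add(9, -59)))) = Add(9, Mul(-1, Mul(Add(-220, 304), -50))) = Add(9, Mul(-1, Mul(84, -50))) = Add(9, Mul(-1, -4200)) = Add(9, 4200) = 4209)
Add(Function('x')(m), Mul(O, Q)) = Add(-36, Mul(4209, 644)) = Add(-36, 2710596) = 2710560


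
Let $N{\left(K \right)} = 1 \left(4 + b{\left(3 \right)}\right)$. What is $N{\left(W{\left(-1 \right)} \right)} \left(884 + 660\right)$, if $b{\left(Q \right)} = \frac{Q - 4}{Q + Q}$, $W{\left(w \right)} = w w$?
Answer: $\frac{17756}{3} \approx 5918.7$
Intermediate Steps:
$W{\left(w \right)} = w^{2}$
$b{\left(Q \right)} = \frac{-4 + Q}{2 Q}$
$N{\left(K \right)} = \frac{23}{6}$ ($N{\left(K \right)} = 1 \left(4 + \frac{-4 + 3}{2 \cdot 3}\right) = 1 \left(4 + \frac{1}{2} \cdot \frac{1}{3} \left(-1\right)\right) = 1 \left(4 - \frac{1}{6}\right) = 1 \cdot \frac{23}{6} = \frac{23}{6}$)
$N{\left(W{\left(-1 \right)} \right)} \left(884 + 660\right) = \frac{23 \left(884 + 660\right)}{6} = \frac{23}{6} \cdot 1544 = \frac{17756}{3}$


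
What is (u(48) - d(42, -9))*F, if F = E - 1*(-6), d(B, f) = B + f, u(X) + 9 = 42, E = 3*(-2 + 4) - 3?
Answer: 0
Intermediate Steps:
E = 3 (E = 3*2 - 3 = 6 - 3 = 3)
u(X) = 33 (u(X) = -9 + 42 = 33)
F = 9 (F = 3 - 1*(-6) = 3 + 6 = 9)
(u(48) - d(42, -9))*F = (33 - (42 - 9))*9 = (33 - 1*33)*9 = (33 - 33)*9 = 0*9 = 0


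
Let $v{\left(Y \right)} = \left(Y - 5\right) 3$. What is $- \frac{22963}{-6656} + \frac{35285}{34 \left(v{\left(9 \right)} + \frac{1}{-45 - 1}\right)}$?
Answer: $\frac{5616804501}{62346752} \approx 90.09$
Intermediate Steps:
$v{\left(Y \right)} = -15 + 3 Y$ ($v{\left(Y \right)} = \left(-5 + Y\right) 3 = -15 + 3 Y$)
$- \frac{22963}{-6656} + \frac{35285}{34 \left(v{\left(9 \right)} + \frac{1}{-45 - 1}\right)} = - \frac{22963}{-6656} + \frac{35285}{34 \left(\left(-15 + 3 \cdot 9\right) + \frac{1}{-45 - 1}\right)} = \left(-22963\right) \left(- \frac{1}{6656}\right) + \frac{35285}{34 \left(\left(-15 + 27\right) + \frac{1}{-46}\right)} = \frac{22963}{6656} + \frac{35285}{34 \left(12 - \frac{1}{46}\right)} = \frac{22963}{6656} + \frac{35285}{34 \cdot \frac{551}{46}} = \frac{22963}{6656} + \frac{35285}{\frac{9367}{23}} = \frac{22963}{6656} + 35285 \cdot \frac{23}{9367} = \frac{22963}{6656} + \frac{811555}{9367} = \frac{5616804501}{62346752}$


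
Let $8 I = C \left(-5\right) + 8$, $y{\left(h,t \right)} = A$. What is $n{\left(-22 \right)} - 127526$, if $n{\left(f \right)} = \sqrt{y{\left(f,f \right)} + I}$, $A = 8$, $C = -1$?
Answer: $-127526 + \frac{\sqrt{154}}{4} \approx -1.2752 \cdot 10^{5}$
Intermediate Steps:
$y{\left(h,t \right)} = 8$
$I = \frac{13}{8}$ ($I = \frac{\left(-1\right) \left(-5\right) + 8}{8} = \frac{5 + 8}{8} = \frac{1}{8} \cdot 13 = \frac{13}{8} \approx 1.625$)
$n{\left(f \right)} = \frac{\sqrt{154}}{4}$ ($n{\left(f \right)} = \sqrt{8 + \frac{13}{8}} = \sqrt{\frac{77}{8}} = \frac{\sqrt{154}}{4}$)
$n{\left(-22 \right)} - 127526 = \frac{\sqrt{154}}{4} - 127526 = -127526 + \frac{\sqrt{154}}{4}$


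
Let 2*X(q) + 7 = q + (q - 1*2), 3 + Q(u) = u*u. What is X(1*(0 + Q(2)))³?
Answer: -343/8 ≈ -42.875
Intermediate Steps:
Q(u) = -3 + u² (Q(u) = -3 + u*u = -3 + u²)
X(q) = -9/2 + q (X(q) = -7/2 + (q + (q - 1*2))/2 = -7/2 + (q + (q - 2))/2 = -7/2 + (q + (-2 + q))/2 = -7/2 + (-2 + 2*q)/2 = -7/2 + (-1 + q) = -9/2 + q)
X(1*(0 + Q(2)))³ = (-9/2 + 1*(0 + (-3 + 2²)))³ = (-9/2 + 1*(0 + (-3 + 4)))³ = (-9/2 + 1*(0 + 1))³ = (-9/2 + 1*1)³ = (-9/2 + 1)³ = (-7/2)³ = -343/8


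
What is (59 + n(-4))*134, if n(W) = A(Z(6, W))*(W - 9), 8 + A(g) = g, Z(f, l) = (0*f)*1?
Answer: 21842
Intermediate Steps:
Z(f, l) = 0 (Z(f, l) = 0*1 = 0)
A(g) = -8 + g
n(W) = 72 - 8*W (n(W) = (-8 + 0)*(W - 9) = -8*(-9 + W) = 72 - 8*W)
(59 + n(-4))*134 = (59 + (72 - 8*(-4)))*134 = (59 + (72 + 32))*134 = (59 + 104)*134 = 163*134 = 21842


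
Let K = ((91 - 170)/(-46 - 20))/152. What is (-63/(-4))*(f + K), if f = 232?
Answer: 48877563/13376 ≈ 3654.1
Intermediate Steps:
K = 79/10032 (K = -79/(-66)*(1/152) = -79*(-1/66)*(1/152) = (79/66)*(1/152) = 79/10032 ≈ 0.0078748)
(-63/(-4))*(f + K) = (-63/(-4))*(232 + 79/10032) = -63*(-1/4)*(2327503/10032) = (63/4)*(2327503/10032) = 48877563/13376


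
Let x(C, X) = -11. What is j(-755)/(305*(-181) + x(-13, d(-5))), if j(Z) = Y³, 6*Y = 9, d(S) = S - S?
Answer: -27/441728 ≈ -6.1124e-5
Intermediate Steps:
d(S) = 0
Y = 3/2 (Y = (⅙)*9 = 3/2 ≈ 1.5000)
j(Z) = 27/8 (j(Z) = (3/2)³ = 27/8)
j(-755)/(305*(-181) + x(-13, d(-5))) = 27/(8*(305*(-181) - 11)) = 27/(8*(-55205 - 11)) = (27/8)/(-55216) = (27/8)*(-1/55216) = -27/441728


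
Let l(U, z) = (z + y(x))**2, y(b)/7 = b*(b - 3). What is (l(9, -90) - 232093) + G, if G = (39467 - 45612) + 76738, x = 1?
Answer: -150684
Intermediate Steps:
y(b) = 7*b*(-3 + b) (y(b) = 7*(b*(b - 3)) = 7*(b*(-3 + b)) = 7*b*(-3 + b))
l(U, z) = (-14 + z)**2 (l(U, z) = (z + 7*1*(-3 + 1))**2 = (z + 7*1*(-2))**2 = (z - 14)**2 = (-14 + z)**2)
G = 70593 (G = -6145 + 76738 = 70593)
(l(9, -90) - 232093) + G = ((-14 - 90)**2 - 232093) + 70593 = ((-104)**2 - 232093) + 70593 = (10816 - 232093) + 70593 = -221277 + 70593 = -150684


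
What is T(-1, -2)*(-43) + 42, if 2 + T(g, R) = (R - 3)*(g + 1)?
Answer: 128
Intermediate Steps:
T(g, R) = -2 + (1 + g)*(-3 + R) (T(g, R) = -2 + (R - 3)*(g + 1) = -2 + (-3 + R)*(1 + g) = -2 + (1 + g)*(-3 + R))
T(-1, -2)*(-43) + 42 = (-5 - 2 - 3*(-1) - 2*(-1))*(-43) + 42 = (-5 - 2 + 3 + 2)*(-43) + 42 = -2*(-43) + 42 = 86 + 42 = 128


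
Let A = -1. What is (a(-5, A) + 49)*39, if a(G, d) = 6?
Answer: 2145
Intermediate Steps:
(a(-5, A) + 49)*39 = (6 + 49)*39 = 55*39 = 2145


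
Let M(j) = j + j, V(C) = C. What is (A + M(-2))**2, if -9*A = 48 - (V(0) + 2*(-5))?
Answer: 8836/81 ≈ 109.09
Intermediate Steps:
M(j) = 2*j
A = -58/9 (A = -(48 - (0 + 2*(-5)))/9 = -(48 - (0 - 10))/9 = -(48 - 1*(-10))/9 = -(48 + 10)/9 = -1/9*58 = -58/9 ≈ -6.4444)
(A + M(-2))**2 = (-58/9 + 2*(-2))**2 = (-58/9 - 4)**2 = (-94/9)**2 = 8836/81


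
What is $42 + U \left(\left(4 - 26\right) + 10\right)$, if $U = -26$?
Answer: $354$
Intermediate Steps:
$42 + U \left(\left(4 - 26\right) + 10\right) = 42 - 26 \left(\left(4 - 26\right) + 10\right) = 42 - 26 \left(-22 + 10\right) = 42 - -312 = 42 + 312 = 354$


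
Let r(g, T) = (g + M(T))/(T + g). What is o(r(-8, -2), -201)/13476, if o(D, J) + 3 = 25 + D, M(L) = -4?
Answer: 29/16845 ≈ 0.0017216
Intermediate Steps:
r(g, T) = (-4 + g)/(T + g) (r(g, T) = (g - 4)/(T + g) = (-4 + g)/(T + g))
o(D, J) = 22 + D (o(D, J) = -3 + (25 + D) = 22 + D)
o(r(-8, -2), -201)/13476 = (22 + (-4 - 8)/(-2 - 8))/13476 = (22 - 12/(-10))*(1/13476) = (22 - ⅒*(-12))*(1/13476) = (22 + 6/5)*(1/13476) = (116/5)*(1/13476) = 29/16845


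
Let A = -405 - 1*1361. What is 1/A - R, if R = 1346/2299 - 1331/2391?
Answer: -285084731/9707541294 ≈ -0.029367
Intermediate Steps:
A = -1766 (A = -405 - 1361 = -1766)
R = 158317/5496909 (R = 1346*(1/2299) - 1331*1/2391 = 1346/2299 - 1331/2391 = 158317/5496909 ≈ 0.028801)
1/A - R = 1/(-1766) - 1*158317/5496909 = -1/1766 - 158317/5496909 = -285084731/9707541294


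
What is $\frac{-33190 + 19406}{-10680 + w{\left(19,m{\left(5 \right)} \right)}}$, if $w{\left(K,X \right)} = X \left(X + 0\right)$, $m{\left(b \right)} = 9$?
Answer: $\frac{13784}{10599} \approx 1.3005$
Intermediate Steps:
$w{\left(K,X \right)} = X^{2}$ ($w{\left(K,X \right)} = X X = X^{2}$)
$\frac{-33190 + 19406}{-10680 + w{\left(19,m{\left(5 \right)} \right)}} = \frac{-33190 + 19406}{-10680 + 9^{2}} = - \frac{13784}{-10680 + 81} = - \frac{13784}{-10599} = \left(-13784\right) \left(- \frac{1}{10599}\right) = \frac{13784}{10599}$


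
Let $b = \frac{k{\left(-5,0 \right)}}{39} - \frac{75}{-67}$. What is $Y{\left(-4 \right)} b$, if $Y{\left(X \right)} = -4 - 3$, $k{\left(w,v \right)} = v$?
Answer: $- \frac{525}{67} \approx -7.8358$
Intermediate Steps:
$Y{\left(X \right)} = -7$ ($Y{\left(X \right)} = -4 - 3 = -7$)
$b = \frac{75}{67}$ ($b = \frac{0}{39} - \frac{75}{-67} = 0 \cdot \frac{1}{39} - - \frac{75}{67} = 0 + \frac{75}{67} = \frac{75}{67} \approx 1.1194$)
$Y{\left(-4 \right)} b = \left(-7\right) \frac{75}{67} = - \frac{525}{67}$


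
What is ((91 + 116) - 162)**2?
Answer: 2025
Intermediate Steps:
((91 + 116) - 162)**2 = (207 - 162)**2 = 45**2 = 2025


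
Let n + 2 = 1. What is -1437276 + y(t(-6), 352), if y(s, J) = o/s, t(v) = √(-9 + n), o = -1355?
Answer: -1437276 + 271*I*√10/2 ≈ -1.4373e+6 + 428.49*I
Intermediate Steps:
n = -1 (n = -2 + 1 = -1)
t(v) = I*√10 (t(v) = √(-9 - 1) = √(-10) = I*√10)
y(s, J) = -1355/s
-1437276 + y(t(-6), 352) = -1437276 - 1355*(-I*√10/10) = -1437276 - (-271)*I*√10/2 = -1437276 + 271*I*√10/2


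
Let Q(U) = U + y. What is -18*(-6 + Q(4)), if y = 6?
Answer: -72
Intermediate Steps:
Q(U) = 6 + U (Q(U) = U + 6 = 6 + U)
-18*(-6 + Q(4)) = -18*(-6 + (6 + 4)) = -18*(-6 + 10) = -18*4 = -72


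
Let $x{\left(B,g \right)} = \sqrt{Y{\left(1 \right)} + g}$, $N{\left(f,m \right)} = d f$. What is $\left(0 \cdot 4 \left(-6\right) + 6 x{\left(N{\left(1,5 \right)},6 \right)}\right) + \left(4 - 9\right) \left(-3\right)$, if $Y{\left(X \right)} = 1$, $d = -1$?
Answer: $15 + 6 \sqrt{7} \approx 30.875$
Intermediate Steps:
$N{\left(f,m \right)} = - f$
$x{\left(B,g \right)} = \sqrt{1 + g}$
$\left(0 \cdot 4 \left(-6\right) + 6 x{\left(N{\left(1,5 \right)},6 \right)}\right) + \left(4 - 9\right) \left(-3\right) = \left(0 \cdot 4 \left(-6\right) + 6 \sqrt{1 + 6}\right) + \left(4 - 9\right) \left(-3\right) = \left(0 \left(-6\right) + 6 \sqrt{7}\right) - -15 = \left(0 + 6 \sqrt{7}\right) + 15 = 6 \sqrt{7} + 15 = 15 + 6 \sqrt{7}$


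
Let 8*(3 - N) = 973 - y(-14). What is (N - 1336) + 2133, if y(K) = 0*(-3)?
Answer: 5427/8 ≈ 678.38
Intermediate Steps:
y(K) = 0
N = -949/8 (N = 3 - (973 - 1*0)/8 = 3 - (973 + 0)/8 = 3 - ⅛*973 = 3 - 973/8 = -949/8 ≈ -118.63)
(N - 1336) + 2133 = (-949/8 - 1336) + 2133 = -11637/8 + 2133 = 5427/8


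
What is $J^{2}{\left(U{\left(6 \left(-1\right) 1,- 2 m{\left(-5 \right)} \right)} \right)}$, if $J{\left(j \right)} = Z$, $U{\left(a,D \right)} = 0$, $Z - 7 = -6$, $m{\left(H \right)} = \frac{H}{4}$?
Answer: $1$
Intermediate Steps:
$m{\left(H \right)} = \frac{H}{4}$
$Z = 1$ ($Z = 7 - 6 = 1$)
$J{\left(j \right)} = 1$
$J^{2}{\left(U{\left(6 \left(-1\right) 1,- 2 m{\left(-5 \right)} \right)} \right)} = 1^{2} = 1$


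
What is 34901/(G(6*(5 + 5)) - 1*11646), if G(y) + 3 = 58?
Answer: -34901/11591 ≈ -3.0110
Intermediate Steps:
G(y) = 55 (G(y) = -3 + 58 = 55)
34901/(G(6*(5 + 5)) - 1*11646) = 34901/(55 - 1*11646) = 34901/(55 - 11646) = 34901/(-11591) = 34901*(-1/11591) = -34901/11591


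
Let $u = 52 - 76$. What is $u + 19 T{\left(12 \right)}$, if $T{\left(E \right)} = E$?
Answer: $204$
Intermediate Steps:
$u = -24$
$u + 19 T{\left(12 \right)} = -24 + 19 \cdot 12 = -24 + 228 = 204$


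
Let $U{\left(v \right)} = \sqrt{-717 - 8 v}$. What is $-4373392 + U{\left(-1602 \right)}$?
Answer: $-4373392 + \sqrt{12099} \approx -4.3733 \cdot 10^{6}$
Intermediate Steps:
$-4373392 + U{\left(-1602 \right)} = -4373392 + \sqrt{-717 - -12816} = -4373392 + \sqrt{-717 + 12816} = -4373392 + \sqrt{12099}$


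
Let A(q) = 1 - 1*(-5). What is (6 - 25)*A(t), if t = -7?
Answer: -114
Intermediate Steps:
A(q) = 6 (A(q) = 1 + 5 = 6)
(6 - 25)*A(t) = (6 - 25)*6 = -19*6 = -114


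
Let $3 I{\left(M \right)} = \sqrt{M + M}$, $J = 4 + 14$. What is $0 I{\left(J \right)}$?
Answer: $0$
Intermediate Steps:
$J = 18$
$I{\left(M \right)} = \frac{\sqrt{2} \sqrt{M}}{3}$ ($I{\left(M \right)} = \frac{\sqrt{M + M}}{3} = \frac{\sqrt{2 M}}{3} = \frac{\sqrt{2} \sqrt{M}}{3}$)
$0 I{\left(J \right)} = 0 \frac{\sqrt{2} \sqrt{18}}{3} = 0 \frac{\sqrt{2} \cdot 3 \sqrt{2}}{3} = 0 \cdot 2 = 0$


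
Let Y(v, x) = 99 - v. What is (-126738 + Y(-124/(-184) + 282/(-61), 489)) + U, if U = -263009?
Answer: -1093341207/2806 ≈ -3.8964e+5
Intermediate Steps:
(-126738 + Y(-124/(-184) + 282/(-61), 489)) + U = (-126738 + (99 - (-124/(-184) + 282/(-61)))) - 263009 = (-126738 + (99 - (-124*(-1/184) + 282*(-1/61)))) - 263009 = (-126738 + (99 - (31/46 - 282/61))) - 263009 = (-126738 + (99 - 1*(-11081/2806))) - 263009 = (-126738 + (99 + 11081/2806)) - 263009 = (-126738 + 288875/2806) - 263009 = -355337953/2806 - 263009 = -1093341207/2806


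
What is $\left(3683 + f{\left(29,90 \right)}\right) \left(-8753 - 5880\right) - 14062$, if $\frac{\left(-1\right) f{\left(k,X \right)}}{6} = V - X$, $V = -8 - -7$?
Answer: $-61897019$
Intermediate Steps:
$V = -1$ ($V = -8 + 7 = -1$)
$f{\left(k,X \right)} = 6 + 6 X$ ($f{\left(k,X \right)} = - 6 \left(-1 - X\right) = 6 + 6 X$)
$\left(3683 + f{\left(29,90 \right)}\right) \left(-8753 - 5880\right) - 14062 = \left(3683 + \left(6 + 6 \cdot 90\right)\right) \left(-8753 - 5880\right) - 14062 = \left(3683 + \left(6 + 540\right)\right) \left(-14633\right) - 14062 = \left(3683 + 546\right) \left(-14633\right) - 14062 = 4229 \left(-14633\right) - 14062 = -61882957 - 14062 = -61897019$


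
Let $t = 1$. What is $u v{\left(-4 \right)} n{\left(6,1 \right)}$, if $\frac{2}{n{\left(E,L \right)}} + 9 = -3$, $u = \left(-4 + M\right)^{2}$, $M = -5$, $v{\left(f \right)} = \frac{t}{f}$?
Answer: $\frac{27}{8} \approx 3.375$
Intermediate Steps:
$v{\left(f \right)} = \frac{1}{f}$ ($v{\left(f \right)} = 1 \frac{1}{f} = \frac{1}{f}$)
$u = 81$ ($u = \left(-4 - 5\right)^{2} = \left(-9\right)^{2} = 81$)
$n{\left(E,L \right)} = - \frac{1}{6}$ ($n{\left(E,L \right)} = \frac{2}{-9 - 3} = \frac{2}{-12} = 2 \left(- \frac{1}{12}\right) = - \frac{1}{6}$)
$u v{\left(-4 \right)} n{\left(6,1 \right)} = \frac{81}{-4} \left(- \frac{1}{6}\right) = 81 \left(- \frac{1}{4}\right) \left(- \frac{1}{6}\right) = \left(- \frac{81}{4}\right) \left(- \frac{1}{6}\right) = \frac{27}{8}$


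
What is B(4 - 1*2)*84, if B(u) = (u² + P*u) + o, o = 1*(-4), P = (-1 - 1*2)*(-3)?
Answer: 1512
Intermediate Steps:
P = 9 (P = (-1 - 2)*(-3) = -3*(-3) = 9)
o = -4
B(u) = -4 + u² + 9*u (B(u) = (u² + 9*u) - 4 = -4 + u² + 9*u)
B(4 - 1*2)*84 = (-4 + (4 - 1*2)² + 9*(4 - 1*2))*84 = (-4 + (4 - 2)² + 9*(4 - 2))*84 = (-4 + 2² + 9*2)*84 = (-4 + 4 + 18)*84 = 18*84 = 1512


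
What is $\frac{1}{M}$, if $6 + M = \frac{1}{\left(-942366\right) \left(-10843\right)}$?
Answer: $- \frac{10218074538}{61308447227} \approx -0.16667$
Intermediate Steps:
$M = - \frac{61308447227}{10218074538}$ ($M = -6 + \frac{1}{\left(-942366\right) \left(-10843\right)} = -6 - - \frac{1}{10218074538} = -6 + \frac{1}{10218074538} = - \frac{61308447227}{10218074538} \approx -6.0$)
$\frac{1}{M} = \frac{1}{- \frac{61308447227}{10218074538}} = - \frac{10218074538}{61308447227}$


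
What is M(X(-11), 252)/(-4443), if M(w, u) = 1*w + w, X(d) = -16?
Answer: 32/4443 ≈ 0.0072023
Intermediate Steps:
M(w, u) = 2*w (M(w, u) = w + w = 2*w)
M(X(-11), 252)/(-4443) = (2*(-16))/(-4443) = -32*(-1/4443) = 32/4443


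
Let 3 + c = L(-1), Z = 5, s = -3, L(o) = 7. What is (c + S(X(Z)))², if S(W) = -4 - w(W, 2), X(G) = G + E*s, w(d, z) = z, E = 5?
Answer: 4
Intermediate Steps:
c = 4 (c = -3 + 7 = 4)
X(G) = -15 + G (X(G) = G + 5*(-3) = G - 15 = -15 + G)
S(W) = -6 (S(W) = -4 - 1*2 = -4 - 2 = -6)
(c + S(X(Z)))² = (4 - 6)² = (-2)² = 4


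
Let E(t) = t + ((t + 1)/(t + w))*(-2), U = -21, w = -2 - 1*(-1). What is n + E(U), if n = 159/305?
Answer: -74806/3355 ≈ -22.297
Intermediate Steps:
w = -1 (w = -2 + 1 = -1)
n = 159/305 (n = 159*(1/305) = 159/305 ≈ 0.52131)
E(t) = t - 2*(1 + t)/(-1 + t) (E(t) = t + ((t + 1)/(t - 1))*(-2) = t + ((1 + t)/(-1 + t))*(-2) = t - 2*(1 + t)/(-1 + t))
n + E(U) = 159/305 + (-2 + (-21)² - 3*(-21))/(-1 - 21) = 159/305 + (-2 + 441 + 63)/(-22) = 159/305 - 1/22*502 = 159/305 - 251/11 = -74806/3355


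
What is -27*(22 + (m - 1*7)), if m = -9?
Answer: -162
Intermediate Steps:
-27*(22 + (m - 1*7)) = -27*(22 + (-9 - 1*7)) = -27*(22 + (-9 - 7)) = -27*(22 - 16) = -27*6 = -162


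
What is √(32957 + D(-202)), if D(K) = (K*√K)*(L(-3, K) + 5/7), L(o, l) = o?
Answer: √(1614893 + 22624*I*√202)/7 ≈ 182.43 + 17.986*I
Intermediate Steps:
D(K) = -16*K^(3/2)/7 (D(K) = (K*√K)*(-3 + 5/7) = K^(3/2)*(-3 + 5*(⅐)) = K^(3/2)*(-3 + 5/7) = K^(3/2)*(-16/7) = -16*K^(3/2)/7)
√(32957 + D(-202)) = √(32957 - (-3232)*I*√202/7) = √(32957 + 3232*I*√202/7)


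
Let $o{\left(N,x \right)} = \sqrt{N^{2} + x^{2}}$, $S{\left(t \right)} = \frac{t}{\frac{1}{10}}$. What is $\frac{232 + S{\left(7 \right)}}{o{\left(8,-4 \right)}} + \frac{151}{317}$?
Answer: $\frac{151}{317} + \frac{151 \sqrt{5}}{10} \approx 34.241$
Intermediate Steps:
$S{\left(t \right)} = 10 t$ ($S{\left(t \right)} = t \frac{1}{\frac{1}{10}} = t 10 = 10 t$)
$\frac{232 + S{\left(7 \right)}}{o{\left(8,-4 \right)}} + \frac{151}{317} = \frac{232 + 10 \cdot 7}{\sqrt{8^{2} + \left(-4\right)^{2}}} + \frac{151}{317} = \frac{232 + 70}{\sqrt{64 + 16}} + 151 \cdot \frac{1}{317} = \frac{302}{\sqrt{80}} + \frac{151}{317} = \frac{302}{4 \sqrt{5}} + \frac{151}{317} = 302 \frac{\sqrt{5}}{20} + \frac{151}{317} = \frac{151 \sqrt{5}}{10} + \frac{151}{317} = \frac{151}{317} + \frac{151 \sqrt{5}}{10}$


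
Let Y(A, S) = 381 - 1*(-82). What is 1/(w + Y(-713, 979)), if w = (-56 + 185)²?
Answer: 1/17104 ≈ 5.8466e-5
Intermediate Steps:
Y(A, S) = 463 (Y(A, S) = 381 + 82 = 463)
w = 16641 (w = 129² = 16641)
1/(w + Y(-713, 979)) = 1/(16641 + 463) = 1/17104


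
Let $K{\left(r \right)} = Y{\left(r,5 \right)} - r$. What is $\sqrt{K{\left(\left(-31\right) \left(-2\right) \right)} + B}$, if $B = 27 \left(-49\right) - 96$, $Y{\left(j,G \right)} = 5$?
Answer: $6 i \sqrt{41} \approx 38.419 i$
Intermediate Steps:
$K{\left(r \right)} = 5 - r$
$B = -1419$ ($B = -1323 - 96 = -1419$)
$\sqrt{K{\left(\left(-31\right) \left(-2\right) \right)} + B} = \sqrt{\left(5 - \left(-31\right) \left(-2\right)\right) - 1419} = \sqrt{\left(5 - 62\right) - 1419} = \sqrt{-57 - 1419} = \sqrt{-1476} = 6 i \sqrt{41}$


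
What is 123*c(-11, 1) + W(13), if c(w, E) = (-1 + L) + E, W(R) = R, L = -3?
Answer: -356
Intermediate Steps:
c(w, E) = -4 + E (c(w, E) = (-1 - 3) + E = -4 + E)
123*c(-11, 1) + W(13) = 123*(-4 + 1) + 13 = 123*(-3) + 13 = -369 + 13 = -356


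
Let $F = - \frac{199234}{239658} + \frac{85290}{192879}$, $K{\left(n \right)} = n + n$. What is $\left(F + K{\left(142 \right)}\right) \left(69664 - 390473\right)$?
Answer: $- \frac{233654303262795511}{2568055299} \approx -9.0985 \cdot 10^{7}$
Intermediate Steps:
$K{\left(n \right)} = 2 n$
$F = - \frac{999312437}{2568055299}$ ($F = \left(-199234\right) \frac{1}{239658} + 85290 \cdot \frac{1}{192879} = - \frac{99617}{119829} + \frac{28430}{64293} = - \frac{999312437}{2568055299} \approx -0.38913$)
$\left(F + K{\left(142 \right)}\right) \left(69664 - 390473\right) = \left(- \frac{999312437}{2568055299} + 2 \cdot 142\right) \left(69664 - 390473\right) = \left(- \frac{999312437}{2568055299} + 284\right) \left(-320809\right) = \frac{728328392479}{2568055299} \left(-320809\right) = - \frac{233654303262795511}{2568055299}$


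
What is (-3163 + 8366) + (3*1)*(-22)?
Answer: 5137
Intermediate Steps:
(-3163 + 8366) + (3*1)*(-22) = 5203 + 3*(-22) = 5203 - 66 = 5137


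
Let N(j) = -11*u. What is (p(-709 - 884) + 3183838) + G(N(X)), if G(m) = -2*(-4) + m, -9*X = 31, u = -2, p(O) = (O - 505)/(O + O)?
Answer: 5071902773/1593 ≈ 3.1839e+6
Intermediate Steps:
p(O) = (-505 + O)/(2*O) (p(O) = (-505 + O)/((2*O)) = (-505 + O)*(1/(2*O)) = (-505 + O)/(2*O))
X = -31/9 (X = -⅑*31 = -31/9 ≈ -3.4444)
N(j) = 22 (N(j) = -11*(-2) = 22)
G(m) = 8 + m
(p(-709 - 884) + 3183838) + G(N(X)) = ((-505 + (-709 - 884))/(2*(-709 - 884)) + 3183838) + (8 + 22) = ((½)*(-505 - 1593)/(-1593) + 3183838) + 30 = ((½)*(-1/1593)*(-2098) + 3183838) + 30 = (1049/1593 + 3183838) + 30 = 5071854983/1593 + 30 = 5071902773/1593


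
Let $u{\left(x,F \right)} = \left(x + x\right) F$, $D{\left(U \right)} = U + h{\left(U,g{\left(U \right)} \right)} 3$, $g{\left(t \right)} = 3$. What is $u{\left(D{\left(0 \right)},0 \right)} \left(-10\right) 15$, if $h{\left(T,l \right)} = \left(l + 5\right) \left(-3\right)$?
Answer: $0$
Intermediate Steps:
$h{\left(T,l \right)} = -15 - 3 l$ ($h{\left(T,l \right)} = \left(5 + l\right) \left(-3\right) = -15 - 3 l$)
$D{\left(U \right)} = -72 + U$ ($D{\left(U \right)} = U + \left(-15 - 9\right) 3 = U - 72 = -72 + U$)
$u{\left(x,F \right)} = 2 F x$ ($u{\left(x,F \right)} = 2 x F = 2 F x$)
$u{\left(D{\left(0 \right)},0 \right)} \left(-10\right) 15 = 2 \cdot 0 \left(-72 + 0\right) \left(-10\right) 15 = 2 \cdot 0 \left(-72\right) \left(-10\right) 15 = 0 \left(-10\right) 15 = 0 \cdot 15 = 0$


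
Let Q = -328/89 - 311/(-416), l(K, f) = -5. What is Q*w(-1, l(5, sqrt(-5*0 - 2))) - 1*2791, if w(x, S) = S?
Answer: -102790139/37024 ≈ -2776.3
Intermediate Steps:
Q = -108769/37024 (Q = -328*1/89 - 311*(-1/416) = -328/89 + 311/416 = -108769/37024 ≈ -2.9378)
Q*w(-1, l(5, sqrt(-5*0 - 2))) - 1*2791 = -108769/37024*(-5) - 1*2791 = 543845/37024 - 2791 = -102790139/37024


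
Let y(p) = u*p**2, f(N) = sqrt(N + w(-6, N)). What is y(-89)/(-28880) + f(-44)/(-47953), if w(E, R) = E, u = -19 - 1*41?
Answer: 23763/1444 - 5*I*sqrt(2)/47953 ≈ 16.456 - 0.00014746*I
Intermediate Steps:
u = -60 (u = -19 - 41 = -60)
f(N) = sqrt(-6 + N) (f(N) = sqrt(N - 6) = sqrt(-6 + N))
y(p) = -60*p**2
y(-89)/(-28880) + f(-44)/(-47953) = -60*(-89)**2/(-28880) + sqrt(-6 - 44)/(-47953) = -60*7921*(-1/28880) + sqrt(-50)*(-1/47953) = -475260*(-1/28880) + (5*I*sqrt(2))*(-1/47953) = 23763/1444 - 5*I*sqrt(2)/47953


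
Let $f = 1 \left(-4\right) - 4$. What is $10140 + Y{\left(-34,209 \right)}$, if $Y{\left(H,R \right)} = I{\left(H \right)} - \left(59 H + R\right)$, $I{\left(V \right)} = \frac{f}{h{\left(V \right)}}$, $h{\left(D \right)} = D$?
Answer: $\frac{202933}{17} \approx 11937.0$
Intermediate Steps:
$f = -8$ ($f = -4 - 4 = -8$)
$I{\left(V \right)} = - \frac{8}{V}$
$Y{\left(H,R \right)} = - R - 59 H - \frac{8}{H}$ ($Y{\left(H,R \right)} = - \frac{8}{H} - \left(59 H + R\right) = - \frac{8}{H} - \left(R + 59 H\right) = - R - 59 H - \frac{8}{H}$)
$10140 + Y{\left(-34,209 \right)} = 10140 - \left(-1797 - \frac{4}{17}\right) = 10140 - - \frac{30553}{17} = 10140 + \left(-209 + 2006 + \frac{4}{17}\right) = 10140 + \frac{30553}{17} = \frac{202933}{17}$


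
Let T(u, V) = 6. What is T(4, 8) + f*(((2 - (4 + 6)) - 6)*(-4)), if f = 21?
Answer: 1182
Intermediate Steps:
T(4, 8) + f*(((2 - (4 + 6)) - 6)*(-4)) = 6 + 21*(((2 - (4 + 6)) - 6)*(-4)) = 6 + 21*(((2 - 1*10) - 6)*(-4)) = 6 + 21*(((2 - 10) - 6)*(-4)) = 6 + 21*((-8 - 6)*(-4)) = 6 + 21*(-14*(-4)) = 6 + 21*56 = 6 + 1176 = 1182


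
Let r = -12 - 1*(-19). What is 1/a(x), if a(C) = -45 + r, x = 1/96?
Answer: -1/38 ≈ -0.026316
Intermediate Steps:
r = 7 (r = -12 + 19 = 7)
x = 1/96 ≈ 0.010417
a(C) = -38 (a(C) = -45 + 7 = -38)
1/a(x) = 1/(-38) = -1/38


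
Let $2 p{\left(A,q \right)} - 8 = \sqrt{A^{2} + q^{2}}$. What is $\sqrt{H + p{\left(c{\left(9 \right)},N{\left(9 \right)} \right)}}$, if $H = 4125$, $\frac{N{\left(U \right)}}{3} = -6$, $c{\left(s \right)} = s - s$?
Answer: $\sqrt{4138} \approx 64.327$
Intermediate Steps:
$c{\left(s \right)} = 0$
$N{\left(U \right)} = -18$ ($N{\left(U \right)} = 3 \left(-6\right) = -18$)
$p{\left(A,q \right)} = 4 + \frac{\sqrt{A^{2} + q^{2}}}{2}$
$\sqrt{H + p{\left(c{\left(9 \right)},N{\left(9 \right)} \right)}} = \sqrt{4125 + \left(4 + \frac{\sqrt{0^{2} + \left(-18\right)^{2}}}{2}\right)} = \sqrt{4125 + \left(4 + \frac{\sqrt{0 + 324}}{2}\right)} = \sqrt{4125 + \left(4 + \frac{\sqrt{324}}{2}\right)} = \sqrt{4125 + \left(4 + \frac{1}{2} \cdot 18\right)} = \sqrt{4125 + \left(4 + 9\right)} = \sqrt{4125 + 13} = \sqrt{4138}$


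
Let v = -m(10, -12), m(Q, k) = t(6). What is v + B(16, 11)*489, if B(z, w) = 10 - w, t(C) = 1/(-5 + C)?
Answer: -490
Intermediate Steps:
m(Q, k) = 1 (m(Q, k) = 1/(-5 + 6) = 1/1 = 1)
v = -1 (v = -1*1 = -1)
v + B(16, 11)*489 = -1 + (10 - 1*11)*489 = -1 + (10 - 11)*489 = -1 - 1*489 = -1 - 489 = -490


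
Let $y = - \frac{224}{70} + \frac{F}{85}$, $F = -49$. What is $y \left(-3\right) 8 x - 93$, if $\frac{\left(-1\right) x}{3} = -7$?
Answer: $\frac{153879}{85} \approx 1810.3$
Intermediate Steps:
$x = 21$ ($x = \left(-3\right) \left(-7\right) = 21$)
$y = - \frac{321}{85}$ ($y = - \frac{224}{70} - \frac{49}{85} = \left(-224\right) \frac{1}{70} - \frac{49}{85} = - \frac{16}{5} - \frac{49}{85} = - \frac{321}{85} \approx -3.7765$)
$y \left(-3\right) 8 x - 93 = - \frac{321 \left(-3\right) 8 \cdot 21}{85} - 93 = - \frac{321 \left(\left(-24\right) 21\right)}{85} - 93 = \left(- \frac{321}{85}\right) \left(-504\right) - 93 = \frac{161784}{85} - 93 = \frac{153879}{85}$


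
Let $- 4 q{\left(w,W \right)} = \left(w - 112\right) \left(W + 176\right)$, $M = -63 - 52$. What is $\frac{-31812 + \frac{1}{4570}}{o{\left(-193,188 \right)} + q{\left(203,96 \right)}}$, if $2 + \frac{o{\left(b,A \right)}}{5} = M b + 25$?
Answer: $- \frac{145380839}{479402140} \approx -0.30325$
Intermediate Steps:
$M = -115$
$o{\left(b,A \right)} = 115 - 575 b$ ($o{\left(b,A \right)} = -10 + 5 \left(- 115 b + 25\right) = -10 + 5 \left(25 - 115 b\right) = -10 - \left(-125 + 575 b\right) = 115 - 575 b$)
$q{\left(w,W \right)} = - \frac{\left(-112 + w\right) \left(176 + W\right)}{4}$ ($q{\left(w,W \right)} = - \frac{\left(w - 112\right) \left(W + 176\right)}{4} = - \frac{\left(-112 + w\right) \left(176 + W\right)}{4}$)
$\frac{-31812 + \frac{1}{4570}}{o{\left(-193,188 \right)} + q{\left(203,96 \right)}} = \frac{-31812 + \frac{1}{4570}}{\left(115 - -110975\right) + \left(4928 - 8932 + 28 \cdot 96 - 24 \cdot 203\right)} = \frac{-31812 + \frac{1}{4570}}{\left(115 + 110975\right) + \left(4928 - 8932 + 2688 - 4872\right)} = - \frac{145380839}{4570 \left(111090 - 6188\right)} = - \frac{145380839}{4570 \cdot 104902} = \left(- \frac{145380839}{4570}\right) \frac{1}{104902} = - \frac{145380839}{479402140}$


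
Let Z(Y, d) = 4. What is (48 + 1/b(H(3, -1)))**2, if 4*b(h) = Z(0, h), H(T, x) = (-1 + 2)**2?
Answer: 2401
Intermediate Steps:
H(T, x) = 1 (H(T, x) = 1**2 = 1)
b(h) = 1 (b(h) = (1/4)*4 = 1)
(48 + 1/b(H(3, -1)))**2 = (48 + 1/1)**2 = (48 + 1)**2 = 49**2 = 2401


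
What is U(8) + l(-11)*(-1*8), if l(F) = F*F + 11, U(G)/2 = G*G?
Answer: -928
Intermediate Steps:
U(G) = 2*G**2 (U(G) = 2*(G*G) = 2*G**2)
l(F) = 11 + F**2 (l(F) = F**2 + 11 = 11 + F**2)
U(8) + l(-11)*(-1*8) = 2*8**2 + (11 + (-11)**2)*(-1*8) = 2*64 + (11 + 121)*(-8) = 128 + 132*(-8) = 128 - 1056 = -928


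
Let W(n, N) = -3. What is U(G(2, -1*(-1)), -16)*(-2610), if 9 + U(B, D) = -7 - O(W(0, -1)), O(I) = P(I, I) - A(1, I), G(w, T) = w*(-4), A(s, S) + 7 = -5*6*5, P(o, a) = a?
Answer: 443700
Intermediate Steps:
A(s, S) = -157 (A(s, S) = -7 - 5*6*5 = -7 - 30*5 = -7 - 150 = -157)
G(w, T) = -4*w
O(I) = 157 + I (O(I) = I - 1*(-157) = I + 157 = 157 + I)
U(B, D) = -170 (U(B, D) = -9 + (-7 - (157 - 3)) = -9 + (-7 - 1*154) = -9 + (-7 - 154) = -9 - 161 = -170)
U(G(2, -1*(-1)), -16)*(-2610) = -170*(-2610) = 443700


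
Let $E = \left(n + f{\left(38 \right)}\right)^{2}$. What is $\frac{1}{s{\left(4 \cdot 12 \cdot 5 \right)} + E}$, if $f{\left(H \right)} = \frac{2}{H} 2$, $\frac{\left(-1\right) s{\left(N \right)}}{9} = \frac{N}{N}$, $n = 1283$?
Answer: $\frac{361}{594332392} \approx 6.074 \cdot 10^{-7}$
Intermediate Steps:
$s{\left(N \right)} = -9$ ($s{\left(N \right)} = - 9 \frac{N}{N} = \left(-9\right) 1 = -9$)
$f{\left(H \right)} = \frac{4}{H}$
$E = \frac{594335641}{361}$ ($E = \left(1283 + \frac{4}{38}\right)^{2} = \left(1283 + 4 \cdot \frac{1}{38}\right)^{2} = \left(1283 + \frac{2}{19}\right)^{2} = \left(\frac{24379}{19}\right)^{2} = \frac{594335641}{361} \approx 1.6464 \cdot 10^{6}$)
$\frac{1}{s{\left(4 \cdot 12 \cdot 5 \right)} + E} = \frac{1}{-9 + \frac{594335641}{361}} = \frac{1}{\frac{594332392}{361}} = \frac{361}{594332392}$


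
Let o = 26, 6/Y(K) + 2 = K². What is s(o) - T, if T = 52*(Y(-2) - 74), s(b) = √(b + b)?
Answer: 3692 + 2*√13 ≈ 3699.2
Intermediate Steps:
Y(K) = 6/(-2 + K²)
s(b) = √2*√b (s(b) = √(2*b) = √2*√b)
T = -3692 (T = 52*(6/(-2 + (-2)²) - 74) = 52*(6/(-2 + 4) - 74) = 52*(6/2 - 74) = 52*(6*(½) - 74) = 52*(3 - 74) = 52*(-71) = -3692)
s(o) - T = √2*√26 - 1*(-3692) = 2*√13 + 3692 = 3692 + 2*√13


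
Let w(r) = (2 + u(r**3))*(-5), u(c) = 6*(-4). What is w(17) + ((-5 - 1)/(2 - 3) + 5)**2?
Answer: 231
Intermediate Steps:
u(c) = -24
w(r) = 110 (w(r) = (2 - 24)*(-5) = -22*(-5) = 110)
w(17) + ((-5 - 1)/(2 - 3) + 5)**2 = 110 + ((-5 - 1)/(2 - 3) + 5)**2 = 110 + (-6/(-1) + 5)**2 = 110 + (-6*(-1) + 5)**2 = 110 + (6 + 5)**2 = 110 + 11**2 = 110 + 121 = 231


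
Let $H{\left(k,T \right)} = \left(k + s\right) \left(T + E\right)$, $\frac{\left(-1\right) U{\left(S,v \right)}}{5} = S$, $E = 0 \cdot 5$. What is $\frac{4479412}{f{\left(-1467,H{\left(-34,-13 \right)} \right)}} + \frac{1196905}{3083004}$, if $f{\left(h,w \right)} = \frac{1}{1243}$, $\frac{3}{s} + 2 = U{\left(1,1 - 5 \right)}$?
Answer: $\frac{17165886077461369}{3083004} \approx 5.5679 \cdot 10^{9}$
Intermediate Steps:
$E = 0$
$U{\left(S,v \right)} = - 5 S$
$s = - \frac{3}{7}$ ($s = \frac{3}{-2 - 5} = \frac{3}{-7} = 3 \left(- \frac{1}{7}\right) = - \frac{3}{7} \approx -0.42857$)
$H{\left(k,T \right)} = T \left(- \frac{3}{7} + k\right)$ ($H{\left(k,T \right)} = \left(k - \frac{3}{7}\right) \left(T + 0\right) = \left(- \frac{3}{7} + k\right) T = T \left(- \frac{3}{7} + k\right)$)
$f{\left(h,w \right)} = \frac{1}{1243}$
$\frac{4479412}{f{\left(-1467,H{\left(-34,-13 \right)} \right)}} + \frac{1196905}{3083004} = 4479412 \frac{1}{\frac{1}{1243}} + \frac{1196905}{3083004} = 4479412 \cdot 1243 + 1196905 \cdot \frac{1}{3083004} = 5567909116 + \frac{1196905}{3083004} = \frac{17165886077461369}{3083004}$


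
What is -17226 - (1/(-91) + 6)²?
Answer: -142945531/8281 ≈ -17262.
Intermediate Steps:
-17226 - (1/(-91) + 6)² = -17226 - (-1/91 + 6)² = -17226 - (545/91)² = -17226 - 1*297025/8281 = -17226 - 297025/8281 = -142945531/8281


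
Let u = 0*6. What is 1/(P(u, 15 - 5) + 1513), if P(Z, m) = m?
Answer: 1/1523 ≈ 0.00065660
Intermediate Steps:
u = 0
1/(P(u, 15 - 5) + 1513) = 1/((15 - 5) + 1513) = 1/(10 + 1513) = 1/1523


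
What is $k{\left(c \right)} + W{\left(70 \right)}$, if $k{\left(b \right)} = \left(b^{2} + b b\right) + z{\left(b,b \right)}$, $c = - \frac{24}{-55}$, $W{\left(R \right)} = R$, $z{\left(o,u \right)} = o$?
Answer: $\frac{214222}{3025} \approx 70.817$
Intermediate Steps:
$c = \frac{24}{55}$ ($c = \left(-24\right) \left(- \frac{1}{55}\right) = \frac{24}{55} \approx 0.43636$)
$k{\left(b \right)} = b + 2 b^{2}$ ($k{\left(b \right)} = \left(b^{2} + b b\right) + b = \left(b^{2} + b^{2}\right) + b = 2 b^{2} + b = b + 2 b^{2}$)
$k{\left(c \right)} + W{\left(70 \right)} = \frac{24 \left(1 + 2 \cdot \frac{24}{55}\right)}{55} + 70 = \frac{24 \left(1 + \frac{48}{55}\right)}{55} + 70 = \frac{24}{55} \cdot \frac{103}{55} + 70 = \frac{2472}{3025} + 70 = \frac{214222}{3025}$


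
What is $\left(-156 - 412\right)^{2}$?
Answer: $322624$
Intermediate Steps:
$\left(-156 - 412\right)^{2} = \left(-568\right)^{2} = 322624$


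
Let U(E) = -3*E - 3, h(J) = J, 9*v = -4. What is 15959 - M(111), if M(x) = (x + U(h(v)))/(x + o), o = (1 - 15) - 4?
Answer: 4452233/279 ≈ 15958.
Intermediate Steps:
v = -4/9 (v = (⅑)*(-4) = -4/9 ≈ -0.44444)
U(E) = -3 - 3*E
o = -18 (o = -14 - 4 = -18)
M(x) = (-5/3 + x)/(-18 + x) (M(x) = (x + (-3 - 3*(-4/9)))/(x - 18) = (x + (-3 + 4/3))/(-18 + x) = (x - 5/3)/(-18 + x) = (-5/3 + x)/(-18 + x))
15959 - M(111) = 15959 - (-5/3 + 111)/(-18 + 111) = 15959 - 328/(93*3) = 15959 - 1*328/279 = 15959 - 328/279 = 4452233/279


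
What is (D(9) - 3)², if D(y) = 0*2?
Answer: 9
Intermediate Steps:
D(y) = 0
(D(9) - 3)² = (0 - 3)² = (-3)² = 9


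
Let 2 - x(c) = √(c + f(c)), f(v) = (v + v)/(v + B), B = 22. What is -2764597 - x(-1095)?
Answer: -2764599 + 3*I*√139817265/1073 ≈ -2.7646e+6 + 33.06*I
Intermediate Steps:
f(v) = 2*v/(22 + v) (f(v) = (v + v)/(v + 22) = (2*v)/(22 + v) = 2*v/(22 + v))
x(c) = 2 - √(c + 2*c/(22 + c))
-2764597 - x(-1095) = -2764597 - (2 - √(-1095*(24 - 1095)/(22 - 1095))) = -2764597 - (2 - √(-1095*(-1071)/(-1073))) = -2764597 - (2 - √(-1095*(-1/1073)*(-1071))) = -2764597 - (2 - √(-1172745/1073)) = -2764597 - (2 - 3*I*√139817265/1073) = -2764597 + (-2 + 3*I*√139817265/1073) = -2764599 + 3*I*√139817265/1073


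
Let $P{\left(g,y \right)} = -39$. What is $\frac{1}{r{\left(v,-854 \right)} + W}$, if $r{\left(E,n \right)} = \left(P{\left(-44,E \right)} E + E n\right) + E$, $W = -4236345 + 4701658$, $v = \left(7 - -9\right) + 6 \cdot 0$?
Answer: $\frac{1}{451041} \approx 2.2171 \cdot 10^{-6}$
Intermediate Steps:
$v = 16$ ($v = \left(7 + 9\right) + 0 = 16 + 0 = 16$)
$W = 465313$
$r{\left(E,n \right)} = - 38 E + E n$ ($r{\left(E,n \right)} = \left(- 39 E + E n\right) + E = - 38 E + E n$)
$\frac{1}{r{\left(v,-854 \right)} + W} = \frac{1}{16 \left(-38 - 854\right) + 465313} = \frac{1}{16 \left(-892\right) + 465313} = \frac{1}{-14272 + 465313} = \frac{1}{451041}$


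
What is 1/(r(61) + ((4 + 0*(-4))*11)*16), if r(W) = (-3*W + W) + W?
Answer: 1/643 ≈ 0.0015552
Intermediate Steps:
r(W) = -W (r(W) = -2*W + W = -W)
1/(r(61) + ((4 + 0*(-4))*11)*16) = 1/(-1*61 + ((4 + 0*(-4))*11)*16) = 1/(-61 + ((4 + 0)*11)*16) = 1/(-61 + (4*11)*16) = 1/(-61 + 44*16) = 1/(-61 + 704) = 1/643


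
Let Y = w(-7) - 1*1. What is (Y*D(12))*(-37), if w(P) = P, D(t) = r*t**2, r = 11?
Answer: 468864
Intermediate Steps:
D(t) = 11*t**2
Y = -8 (Y = -7 - 1*1 = -7 - 1 = -8)
(Y*D(12))*(-37) = -88*12**2*(-37) = -88*144*(-37) = -8*1584*(-37) = -12672*(-37) = 468864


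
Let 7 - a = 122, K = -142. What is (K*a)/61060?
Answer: 23/86 ≈ 0.26744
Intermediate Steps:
a = -115 (a = 7 - 1*122 = 7 - 122 = -115)
(K*a)/61060 = -142*(-115)/61060 = 16330*(1/61060) = 23/86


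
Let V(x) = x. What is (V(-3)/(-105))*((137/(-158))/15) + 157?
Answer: 13023013/82950 ≈ 157.00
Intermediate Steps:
(V(-3)/(-105))*((137/(-158))/15) + 157 = (-3/(-105))*((137/(-158))/15) + 157 = (-3*(-1/105))*((137*(-1/158))*(1/15)) + 157 = (-137/158*1/15)/35 + 157 = (1/35)*(-137/2370) + 157 = -137/82950 + 157 = 13023013/82950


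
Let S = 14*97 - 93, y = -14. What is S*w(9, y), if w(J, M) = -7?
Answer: -8855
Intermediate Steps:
S = 1265 (S = 1358 - 93 = 1265)
S*w(9, y) = 1265*(-7) = -8855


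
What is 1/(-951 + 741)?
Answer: -1/210 ≈ -0.0047619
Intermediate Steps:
1/(-951 + 741) = 1/(-210) = -1/210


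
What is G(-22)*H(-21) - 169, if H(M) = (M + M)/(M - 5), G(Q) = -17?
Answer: -2554/13 ≈ -196.46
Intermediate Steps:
H(M) = 2*M/(-5 + M) (H(M) = (2*M)/(-5 + M) = 2*M/(-5 + M))
G(-22)*H(-21) - 169 = -34*(-21)/(-5 - 21) - 169 = -34*(-21)/(-26) - 169 = -34*(-21)*(-1)/26 - 169 = -17*21/13 - 169 = -357/13 - 169 = -2554/13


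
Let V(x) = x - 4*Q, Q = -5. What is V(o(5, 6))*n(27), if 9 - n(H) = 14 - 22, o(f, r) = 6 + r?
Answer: 544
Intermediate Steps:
n(H) = 17 (n(H) = 9 - (14 - 22) = 9 - 1*(-8) = 9 + 8 = 17)
V(x) = 20 + x (V(x) = x - 4*(-5) = x + 20 = 20 + x)
V(o(5, 6))*n(27) = (20 + (6 + 6))*17 = (20 + 12)*17 = 32*17 = 544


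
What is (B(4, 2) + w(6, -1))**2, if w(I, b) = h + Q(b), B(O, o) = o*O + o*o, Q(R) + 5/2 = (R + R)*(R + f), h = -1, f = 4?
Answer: 25/4 ≈ 6.2500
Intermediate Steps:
Q(R) = -5/2 + 2*R*(4 + R) (Q(R) = -5/2 + (R + R)*(R + 4) = -5/2 + (2*R)*(4 + R) = -5/2 + 2*R*(4 + R))
B(O, o) = o**2 + O*o (B(O, o) = O*o + o**2 = o**2 + O*o)
w(I, b) = -7/2 + 2*b**2 + 8*b (w(I, b) = -1 + (-5/2 + 2*b**2 + 8*b) = -7/2 + 2*b**2 + 8*b)
(B(4, 2) + w(6, -1))**2 = (2*(4 + 2) + (-7/2 + 2*(-1)**2 + 8*(-1)))**2 = (2*6 + (-7/2 + 2*1 - 8))**2 = (12 + (-7/2 + 2 - 8))**2 = (12 - 19/2)**2 = (5/2)**2 = 25/4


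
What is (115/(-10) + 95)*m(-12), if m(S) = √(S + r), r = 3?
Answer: 501*I/2 ≈ 250.5*I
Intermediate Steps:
m(S) = √(3 + S) (m(S) = √(S + 3) = √(3 + S))
(115/(-10) + 95)*m(-12) = (115/(-10) + 95)*√(3 - 12) = (115*(-⅒) + 95)*√(-9) = (-23/2 + 95)*(3*I) = 167*(3*I)/2 = 501*I/2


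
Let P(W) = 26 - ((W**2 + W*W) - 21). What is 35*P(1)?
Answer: 1575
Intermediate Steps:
P(W) = 47 - 2*W**2 (P(W) = 26 - ((W**2 + W**2) - 21) = 26 - (2*W**2 - 21) = 26 - (-21 + 2*W**2) = 26 + (21 - 2*W**2) = 47 - 2*W**2)
35*P(1) = 35*(47 - 2*1**2) = 35*(47 - 2*1) = 35*(47 - 2) = 35*45 = 1575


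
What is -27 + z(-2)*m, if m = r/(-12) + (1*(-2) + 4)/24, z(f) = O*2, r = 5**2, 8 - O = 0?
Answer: -59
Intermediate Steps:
O = 8 (O = 8 - 1*0 = 8 + 0 = 8)
r = 25
z(f) = 16 (z(f) = 8*2 = 16)
m = -2 (m = 25/(-12) + (1*(-2) + 4)/24 = 25*(-1/12) + (-2 + 4)*(1/24) = -25/12 + 2*(1/24) = -25/12 + 1/12 = -2)
-27 + z(-2)*m = -27 + 16*(-2) = -27 - 32 = -59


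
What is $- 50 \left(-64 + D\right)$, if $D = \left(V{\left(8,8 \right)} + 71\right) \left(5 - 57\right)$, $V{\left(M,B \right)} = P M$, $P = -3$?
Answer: $125400$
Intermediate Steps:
$V{\left(M,B \right)} = - 3 M$
$D = -2444$ ($D = \left(\left(-3\right) 8 + 71\right) \left(5 - 57\right) = \left(-24 + 71\right) \left(-52\right) = 47 \left(-52\right) = -2444$)
$- 50 \left(-64 + D\right) = - 50 \left(-64 - 2444\right) = \left(-50\right) \left(-2508\right) = 125400$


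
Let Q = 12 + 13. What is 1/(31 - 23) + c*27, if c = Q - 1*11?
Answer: 3025/8 ≈ 378.13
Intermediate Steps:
Q = 25
c = 14 (c = 25 - 1*11 = 25 - 11 = 14)
1/(31 - 23) + c*27 = 1/(31 - 23) + 14*27 = 1/8 + 378 = 3025/8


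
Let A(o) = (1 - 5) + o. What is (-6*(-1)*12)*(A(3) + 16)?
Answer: 1080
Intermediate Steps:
A(o) = -4 + o
(-6*(-1)*12)*(A(3) + 16) = (-6*(-1)*12)*((-4 + 3) + 16) = (6*12)*(-1 + 16) = 72*15 = 1080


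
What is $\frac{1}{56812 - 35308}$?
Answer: $\frac{1}{21504} \approx 4.6503 \cdot 10^{-5}$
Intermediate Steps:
$\frac{1}{56812 - 35308} = \frac{1}{21504}$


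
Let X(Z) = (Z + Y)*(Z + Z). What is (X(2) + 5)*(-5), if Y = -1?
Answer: -45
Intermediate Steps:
X(Z) = 2*Z*(-1 + Z) (X(Z) = (Z - 1)*(Z + Z) = (-1 + Z)*(2*Z) = 2*Z*(-1 + Z))
(X(2) + 5)*(-5) = (2*2*(-1 + 2) + 5)*(-5) = (2*2*1 + 5)*(-5) = (4 + 5)*(-5) = 9*(-5) = -45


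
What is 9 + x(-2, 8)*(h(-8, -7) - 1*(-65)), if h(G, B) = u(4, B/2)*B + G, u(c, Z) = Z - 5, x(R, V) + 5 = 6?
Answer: 251/2 ≈ 125.50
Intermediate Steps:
x(R, V) = 1 (x(R, V) = -5 + 6 = 1)
u(c, Z) = -5 + Z
h(G, B) = G + B*(-5 + B/2) (h(G, B) = (-5 + B/2)*B + G = B*(-5 + B/2) + G = G + B*(-5 + B/2))
9 + x(-2, 8)*(h(-8, -7) - 1*(-65)) = 9 + 1*((-8 + (1/2)*(-7)*(-10 - 7)) - 1*(-65)) = 9 + 1*((-8 + (1/2)*(-7)*(-17)) + 65) = 9 + 1*((-8 + 119/2) + 65) = 9 + 1*(103/2 + 65) = 9 + 1*(233/2) = 9 + 233/2 = 251/2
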